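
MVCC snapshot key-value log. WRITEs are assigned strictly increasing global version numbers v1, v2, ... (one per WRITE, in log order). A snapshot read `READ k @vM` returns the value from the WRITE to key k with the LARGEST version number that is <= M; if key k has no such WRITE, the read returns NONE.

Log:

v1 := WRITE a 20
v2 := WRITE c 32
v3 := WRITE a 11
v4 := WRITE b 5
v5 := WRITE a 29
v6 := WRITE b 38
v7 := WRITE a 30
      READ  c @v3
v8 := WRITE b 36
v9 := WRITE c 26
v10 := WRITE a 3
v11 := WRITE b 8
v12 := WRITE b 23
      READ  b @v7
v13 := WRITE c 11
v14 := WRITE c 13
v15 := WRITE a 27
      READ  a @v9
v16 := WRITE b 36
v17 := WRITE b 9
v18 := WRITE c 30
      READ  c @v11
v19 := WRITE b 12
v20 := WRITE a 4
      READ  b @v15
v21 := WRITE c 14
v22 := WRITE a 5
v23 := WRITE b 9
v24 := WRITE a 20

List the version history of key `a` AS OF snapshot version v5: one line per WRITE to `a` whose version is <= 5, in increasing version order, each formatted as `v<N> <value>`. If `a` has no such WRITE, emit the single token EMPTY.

Answer: v1 20
v3 11
v5 29

Derivation:
Scan writes for key=a with version <= 5:
  v1 WRITE a 20 -> keep
  v2 WRITE c 32 -> skip
  v3 WRITE a 11 -> keep
  v4 WRITE b 5 -> skip
  v5 WRITE a 29 -> keep
  v6 WRITE b 38 -> skip
  v7 WRITE a 30 -> drop (> snap)
  v8 WRITE b 36 -> skip
  v9 WRITE c 26 -> skip
  v10 WRITE a 3 -> drop (> snap)
  v11 WRITE b 8 -> skip
  v12 WRITE b 23 -> skip
  v13 WRITE c 11 -> skip
  v14 WRITE c 13 -> skip
  v15 WRITE a 27 -> drop (> snap)
  v16 WRITE b 36 -> skip
  v17 WRITE b 9 -> skip
  v18 WRITE c 30 -> skip
  v19 WRITE b 12 -> skip
  v20 WRITE a 4 -> drop (> snap)
  v21 WRITE c 14 -> skip
  v22 WRITE a 5 -> drop (> snap)
  v23 WRITE b 9 -> skip
  v24 WRITE a 20 -> drop (> snap)
Collected: [(1, 20), (3, 11), (5, 29)]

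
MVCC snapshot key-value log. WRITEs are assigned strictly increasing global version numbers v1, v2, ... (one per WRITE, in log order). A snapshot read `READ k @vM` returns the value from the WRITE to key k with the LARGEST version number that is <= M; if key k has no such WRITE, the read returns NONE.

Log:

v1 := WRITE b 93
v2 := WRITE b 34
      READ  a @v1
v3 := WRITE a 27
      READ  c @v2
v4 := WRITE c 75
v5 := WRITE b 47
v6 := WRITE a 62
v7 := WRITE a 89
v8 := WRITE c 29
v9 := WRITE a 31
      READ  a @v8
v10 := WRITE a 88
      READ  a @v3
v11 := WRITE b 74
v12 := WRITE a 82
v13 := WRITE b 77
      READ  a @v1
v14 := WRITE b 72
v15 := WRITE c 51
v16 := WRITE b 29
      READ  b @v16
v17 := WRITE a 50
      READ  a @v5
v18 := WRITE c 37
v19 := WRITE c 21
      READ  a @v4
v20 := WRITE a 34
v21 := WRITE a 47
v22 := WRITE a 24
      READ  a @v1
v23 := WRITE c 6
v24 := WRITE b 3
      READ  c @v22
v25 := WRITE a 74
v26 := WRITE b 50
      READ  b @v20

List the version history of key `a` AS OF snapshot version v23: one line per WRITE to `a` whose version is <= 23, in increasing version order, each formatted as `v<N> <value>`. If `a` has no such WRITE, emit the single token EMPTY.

Answer: v3 27
v6 62
v7 89
v9 31
v10 88
v12 82
v17 50
v20 34
v21 47
v22 24

Derivation:
Scan writes for key=a with version <= 23:
  v1 WRITE b 93 -> skip
  v2 WRITE b 34 -> skip
  v3 WRITE a 27 -> keep
  v4 WRITE c 75 -> skip
  v5 WRITE b 47 -> skip
  v6 WRITE a 62 -> keep
  v7 WRITE a 89 -> keep
  v8 WRITE c 29 -> skip
  v9 WRITE a 31 -> keep
  v10 WRITE a 88 -> keep
  v11 WRITE b 74 -> skip
  v12 WRITE a 82 -> keep
  v13 WRITE b 77 -> skip
  v14 WRITE b 72 -> skip
  v15 WRITE c 51 -> skip
  v16 WRITE b 29 -> skip
  v17 WRITE a 50 -> keep
  v18 WRITE c 37 -> skip
  v19 WRITE c 21 -> skip
  v20 WRITE a 34 -> keep
  v21 WRITE a 47 -> keep
  v22 WRITE a 24 -> keep
  v23 WRITE c 6 -> skip
  v24 WRITE b 3 -> skip
  v25 WRITE a 74 -> drop (> snap)
  v26 WRITE b 50 -> skip
Collected: [(3, 27), (6, 62), (7, 89), (9, 31), (10, 88), (12, 82), (17, 50), (20, 34), (21, 47), (22, 24)]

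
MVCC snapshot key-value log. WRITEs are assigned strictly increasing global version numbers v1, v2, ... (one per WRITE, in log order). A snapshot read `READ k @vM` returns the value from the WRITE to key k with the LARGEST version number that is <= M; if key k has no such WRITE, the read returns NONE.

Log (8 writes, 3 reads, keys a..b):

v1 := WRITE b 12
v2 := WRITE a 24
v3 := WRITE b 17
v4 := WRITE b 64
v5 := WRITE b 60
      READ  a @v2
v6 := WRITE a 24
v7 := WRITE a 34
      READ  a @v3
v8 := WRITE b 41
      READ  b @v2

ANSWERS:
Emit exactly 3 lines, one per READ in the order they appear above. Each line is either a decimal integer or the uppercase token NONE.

Answer: 24
24
12

Derivation:
v1: WRITE b=12  (b history now [(1, 12)])
v2: WRITE a=24  (a history now [(2, 24)])
v3: WRITE b=17  (b history now [(1, 12), (3, 17)])
v4: WRITE b=64  (b history now [(1, 12), (3, 17), (4, 64)])
v5: WRITE b=60  (b history now [(1, 12), (3, 17), (4, 64), (5, 60)])
READ a @v2: history=[(2, 24)] -> pick v2 -> 24
v6: WRITE a=24  (a history now [(2, 24), (6, 24)])
v7: WRITE a=34  (a history now [(2, 24), (6, 24), (7, 34)])
READ a @v3: history=[(2, 24), (6, 24), (7, 34)] -> pick v2 -> 24
v8: WRITE b=41  (b history now [(1, 12), (3, 17), (4, 64), (5, 60), (8, 41)])
READ b @v2: history=[(1, 12), (3, 17), (4, 64), (5, 60), (8, 41)] -> pick v1 -> 12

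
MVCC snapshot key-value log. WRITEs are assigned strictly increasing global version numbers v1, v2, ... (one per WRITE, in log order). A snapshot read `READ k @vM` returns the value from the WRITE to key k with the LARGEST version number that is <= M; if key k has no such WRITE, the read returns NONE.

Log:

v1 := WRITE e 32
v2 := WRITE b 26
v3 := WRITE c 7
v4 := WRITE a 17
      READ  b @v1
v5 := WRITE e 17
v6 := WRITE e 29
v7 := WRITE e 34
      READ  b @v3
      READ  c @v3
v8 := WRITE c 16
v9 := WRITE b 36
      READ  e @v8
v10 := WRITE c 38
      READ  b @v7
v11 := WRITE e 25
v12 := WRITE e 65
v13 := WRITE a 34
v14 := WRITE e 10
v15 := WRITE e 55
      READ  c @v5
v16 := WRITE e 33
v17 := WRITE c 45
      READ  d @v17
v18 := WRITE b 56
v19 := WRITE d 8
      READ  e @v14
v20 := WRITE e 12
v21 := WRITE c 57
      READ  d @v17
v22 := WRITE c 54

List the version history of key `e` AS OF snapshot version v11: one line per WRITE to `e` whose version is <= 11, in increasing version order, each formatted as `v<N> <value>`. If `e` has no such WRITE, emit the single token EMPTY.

Scan writes for key=e with version <= 11:
  v1 WRITE e 32 -> keep
  v2 WRITE b 26 -> skip
  v3 WRITE c 7 -> skip
  v4 WRITE a 17 -> skip
  v5 WRITE e 17 -> keep
  v6 WRITE e 29 -> keep
  v7 WRITE e 34 -> keep
  v8 WRITE c 16 -> skip
  v9 WRITE b 36 -> skip
  v10 WRITE c 38 -> skip
  v11 WRITE e 25 -> keep
  v12 WRITE e 65 -> drop (> snap)
  v13 WRITE a 34 -> skip
  v14 WRITE e 10 -> drop (> snap)
  v15 WRITE e 55 -> drop (> snap)
  v16 WRITE e 33 -> drop (> snap)
  v17 WRITE c 45 -> skip
  v18 WRITE b 56 -> skip
  v19 WRITE d 8 -> skip
  v20 WRITE e 12 -> drop (> snap)
  v21 WRITE c 57 -> skip
  v22 WRITE c 54 -> skip
Collected: [(1, 32), (5, 17), (6, 29), (7, 34), (11, 25)]

Answer: v1 32
v5 17
v6 29
v7 34
v11 25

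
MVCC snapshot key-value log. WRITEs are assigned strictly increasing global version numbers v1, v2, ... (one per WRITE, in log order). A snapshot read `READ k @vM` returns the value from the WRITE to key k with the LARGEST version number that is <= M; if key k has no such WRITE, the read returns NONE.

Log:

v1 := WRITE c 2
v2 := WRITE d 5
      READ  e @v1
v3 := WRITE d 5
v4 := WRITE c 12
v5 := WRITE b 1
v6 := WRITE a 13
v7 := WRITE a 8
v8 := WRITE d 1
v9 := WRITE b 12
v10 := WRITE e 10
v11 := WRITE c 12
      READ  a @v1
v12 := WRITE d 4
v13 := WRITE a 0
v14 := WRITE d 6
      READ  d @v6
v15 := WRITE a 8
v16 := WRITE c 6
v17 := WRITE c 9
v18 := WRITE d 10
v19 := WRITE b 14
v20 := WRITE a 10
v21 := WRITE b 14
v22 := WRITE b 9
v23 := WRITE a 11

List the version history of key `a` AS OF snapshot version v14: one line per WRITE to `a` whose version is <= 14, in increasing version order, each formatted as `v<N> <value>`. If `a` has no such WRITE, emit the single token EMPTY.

Scan writes for key=a with version <= 14:
  v1 WRITE c 2 -> skip
  v2 WRITE d 5 -> skip
  v3 WRITE d 5 -> skip
  v4 WRITE c 12 -> skip
  v5 WRITE b 1 -> skip
  v6 WRITE a 13 -> keep
  v7 WRITE a 8 -> keep
  v8 WRITE d 1 -> skip
  v9 WRITE b 12 -> skip
  v10 WRITE e 10 -> skip
  v11 WRITE c 12 -> skip
  v12 WRITE d 4 -> skip
  v13 WRITE a 0 -> keep
  v14 WRITE d 6 -> skip
  v15 WRITE a 8 -> drop (> snap)
  v16 WRITE c 6 -> skip
  v17 WRITE c 9 -> skip
  v18 WRITE d 10 -> skip
  v19 WRITE b 14 -> skip
  v20 WRITE a 10 -> drop (> snap)
  v21 WRITE b 14 -> skip
  v22 WRITE b 9 -> skip
  v23 WRITE a 11 -> drop (> snap)
Collected: [(6, 13), (7, 8), (13, 0)]

Answer: v6 13
v7 8
v13 0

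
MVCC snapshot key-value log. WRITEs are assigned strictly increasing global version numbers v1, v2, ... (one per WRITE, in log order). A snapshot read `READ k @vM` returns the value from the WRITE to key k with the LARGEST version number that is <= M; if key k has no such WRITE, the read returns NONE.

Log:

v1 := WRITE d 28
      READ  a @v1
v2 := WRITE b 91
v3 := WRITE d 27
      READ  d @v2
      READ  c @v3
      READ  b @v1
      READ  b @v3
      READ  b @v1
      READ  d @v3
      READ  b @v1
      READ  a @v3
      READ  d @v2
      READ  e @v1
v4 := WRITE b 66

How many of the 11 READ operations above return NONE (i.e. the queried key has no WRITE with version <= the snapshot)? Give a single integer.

Answer: 7

Derivation:
v1: WRITE d=28  (d history now [(1, 28)])
READ a @v1: history=[] -> no version <= 1 -> NONE
v2: WRITE b=91  (b history now [(2, 91)])
v3: WRITE d=27  (d history now [(1, 28), (3, 27)])
READ d @v2: history=[(1, 28), (3, 27)] -> pick v1 -> 28
READ c @v3: history=[] -> no version <= 3 -> NONE
READ b @v1: history=[(2, 91)] -> no version <= 1 -> NONE
READ b @v3: history=[(2, 91)] -> pick v2 -> 91
READ b @v1: history=[(2, 91)] -> no version <= 1 -> NONE
READ d @v3: history=[(1, 28), (3, 27)] -> pick v3 -> 27
READ b @v1: history=[(2, 91)] -> no version <= 1 -> NONE
READ a @v3: history=[] -> no version <= 3 -> NONE
READ d @v2: history=[(1, 28), (3, 27)] -> pick v1 -> 28
READ e @v1: history=[] -> no version <= 1 -> NONE
v4: WRITE b=66  (b history now [(2, 91), (4, 66)])
Read results in order: ['NONE', '28', 'NONE', 'NONE', '91', 'NONE', '27', 'NONE', 'NONE', '28', 'NONE']
NONE count = 7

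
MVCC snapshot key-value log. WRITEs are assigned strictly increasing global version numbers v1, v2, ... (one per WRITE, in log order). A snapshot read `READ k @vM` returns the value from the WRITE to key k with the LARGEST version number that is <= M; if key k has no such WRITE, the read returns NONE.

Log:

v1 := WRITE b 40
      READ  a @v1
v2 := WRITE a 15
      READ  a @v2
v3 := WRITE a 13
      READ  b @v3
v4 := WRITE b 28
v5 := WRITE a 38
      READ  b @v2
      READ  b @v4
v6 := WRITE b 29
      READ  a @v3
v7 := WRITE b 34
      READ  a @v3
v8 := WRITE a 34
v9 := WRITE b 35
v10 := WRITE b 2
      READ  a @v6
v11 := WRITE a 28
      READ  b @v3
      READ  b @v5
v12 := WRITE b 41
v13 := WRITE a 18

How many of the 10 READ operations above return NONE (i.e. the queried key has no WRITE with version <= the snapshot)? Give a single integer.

Answer: 1

Derivation:
v1: WRITE b=40  (b history now [(1, 40)])
READ a @v1: history=[] -> no version <= 1 -> NONE
v2: WRITE a=15  (a history now [(2, 15)])
READ a @v2: history=[(2, 15)] -> pick v2 -> 15
v3: WRITE a=13  (a history now [(2, 15), (3, 13)])
READ b @v3: history=[(1, 40)] -> pick v1 -> 40
v4: WRITE b=28  (b history now [(1, 40), (4, 28)])
v5: WRITE a=38  (a history now [(2, 15), (3, 13), (5, 38)])
READ b @v2: history=[(1, 40), (4, 28)] -> pick v1 -> 40
READ b @v4: history=[(1, 40), (4, 28)] -> pick v4 -> 28
v6: WRITE b=29  (b history now [(1, 40), (4, 28), (6, 29)])
READ a @v3: history=[(2, 15), (3, 13), (5, 38)] -> pick v3 -> 13
v7: WRITE b=34  (b history now [(1, 40), (4, 28), (6, 29), (7, 34)])
READ a @v3: history=[(2, 15), (3, 13), (5, 38)] -> pick v3 -> 13
v8: WRITE a=34  (a history now [(2, 15), (3, 13), (5, 38), (8, 34)])
v9: WRITE b=35  (b history now [(1, 40), (4, 28), (6, 29), (7, 34), (9, 35)])
v10: WRITE b=2  (b history now [(1, 40), (4, 28), (6, 29), (7, 34), (9, 35), (10, 2)])
READ a @v6: history=[(2, 15), (3, 13), (5, 38), (8, 34)] -> pick v5 -> 38
v11: WRITE a=28  (a history now [(2, 15), (3, 13), (5, 38), (8, 34), (11, 28)])
READ b @v3: history=[(1, 40), (4, 28), (6, 29), (7, 34), (9, 35), (10, 2)] -> pick v1 -> 40
READ b @v5: history=[(1, 40), (4, 28), (6, 29), (7, 34), (9, 35), (10, 2)] -> pick v4 -> 28
v12: WRITE b=41  (b history now [(1, 40), (4, 28), (6, 29), (7, 34), (9, 35), (10, 2), (12, 41)])
v13: WRITE a=18  (a history now [(2, 15), (3, 13), (5, 38), (8, 34), (11, 28), (13, 18)])
Read results in order: ['NONE', '15', '40', '40', '28', '13', '13', '38', '40', '28']
NONE count = 1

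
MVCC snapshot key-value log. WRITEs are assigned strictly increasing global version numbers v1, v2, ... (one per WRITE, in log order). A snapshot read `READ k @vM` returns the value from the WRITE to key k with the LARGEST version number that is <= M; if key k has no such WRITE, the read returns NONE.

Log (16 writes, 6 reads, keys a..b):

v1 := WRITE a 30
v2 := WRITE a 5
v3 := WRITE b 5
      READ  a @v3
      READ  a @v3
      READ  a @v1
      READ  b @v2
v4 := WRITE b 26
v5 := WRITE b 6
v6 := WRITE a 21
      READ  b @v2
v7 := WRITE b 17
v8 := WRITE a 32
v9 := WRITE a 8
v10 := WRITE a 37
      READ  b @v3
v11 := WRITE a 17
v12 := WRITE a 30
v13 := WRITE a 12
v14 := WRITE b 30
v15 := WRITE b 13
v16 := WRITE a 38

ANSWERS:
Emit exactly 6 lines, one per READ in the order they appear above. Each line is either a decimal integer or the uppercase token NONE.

v1: WRITE a=30  (a history now [(1, 30)])
v2: WRITE a=5  (a history now [(1, 30), (2, 5)])
v3: WRITE b=5  (b history now [(3, 5)])
READ a @v3: history=[(1, 30), (2, 5)] -> pick v2 -> 5
READ a @v3: history=[(1, 30), (2, 5)] -> pick v2 -> 5
READ a @v1: history=[(1, 30), (2, 5)] -> pick v1 -> 30
READ b @v2: history=[(3, 5)] -> no version <= 2 -> NONE
v4: WRITE b=26  (b history now [(3, 5), (4, 26)])
v5: WRITE b=6  (b history now [(3, 5), (4, 26), (5, 6)])
v6: WRITE a=21  (a history now [(1, 30), (2, 5), (6, 21)])
READ b @v2: history=[(3, 5), (4, 26), (5, 6)] -> no version <= 2 -> NONE
v7: WRITE b=17  (b history now [(3, 5), (4, 26), (5, 6), (7, 17)])
v8: WRITE a=32  (a history now [(1, 30), (2, 5), (6, 21), (8, 32)])
v9: WRITE a=8  (a history now [(1, 30), (2, 5), (6, 21), (8, 32), (9, 8)])
v10: WRITE a=37  (a history now [(1, 30), (2, 5), (6, 21), (8, 32), (9, 8), (10, 37)])
READ b @v3: history=[(3, 5), (4, 26), (5, 6), (7, 17)] -> pick v3 -> 5
v11: WRITE a=17  (a history now [(1, 30), (2, 5), (6, 21), (8, 32), (9, 8), (10, 37), (11, 17)])
v12: WRITE a=30  (a history now [(1, 30), (2, 5), (6, 21), (8, 32), (9, 8), (10, 37), (11, 17), (12, 30)])
v13: WRITE a=12  (a history now [(1, 30), (2, 5), (6, 21), (8, 32), (9, 8), (10, 37), (11, 17), (12, 30), (13, 12)])
v14: WRITE b=30  (b history now [(3, 5), (4, 26), (5, 6), (7, 17), (14, 30)])
v15: WRITE b=13  (b history now [(3, 5), (4, 26), (5, 6), (7, 17), (14, 30), (15, 13)])
v16: WRITE a=38  (a history now [(1, 30), (2, 5), (6, 21), (8, 32), (9, 8), (10, 37), (11, 17), (12, 30), (13, 12), (16, 38)])

Answer: 5
5
30
NONE
NONE
5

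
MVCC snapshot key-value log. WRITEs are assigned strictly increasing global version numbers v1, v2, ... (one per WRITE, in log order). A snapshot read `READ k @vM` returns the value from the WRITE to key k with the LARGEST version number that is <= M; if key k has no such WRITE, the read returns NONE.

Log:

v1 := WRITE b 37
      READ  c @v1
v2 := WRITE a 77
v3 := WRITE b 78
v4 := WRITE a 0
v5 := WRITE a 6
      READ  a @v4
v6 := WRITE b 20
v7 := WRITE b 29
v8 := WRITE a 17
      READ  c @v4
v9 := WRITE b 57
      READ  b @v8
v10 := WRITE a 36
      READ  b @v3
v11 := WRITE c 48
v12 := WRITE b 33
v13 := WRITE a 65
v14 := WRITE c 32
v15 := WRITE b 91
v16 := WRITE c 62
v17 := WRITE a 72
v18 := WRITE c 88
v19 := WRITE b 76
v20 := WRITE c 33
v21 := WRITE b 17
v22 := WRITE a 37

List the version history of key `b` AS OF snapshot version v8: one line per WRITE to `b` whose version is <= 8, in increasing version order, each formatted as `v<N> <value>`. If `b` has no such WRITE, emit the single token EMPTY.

Answer: v1 37
v3 78
v6 20
v7 29

Derivation:
Scan writes for key=b with version <= 8:
  v1 WRITE b 37 -> keep
  v2 WRITE a 77 -> skip
  v3 WRITE b 78 -> keep
  v4 WRITE a 0 -> skip
  v5 WRITE a 6 -> skip
  v6 WRITE b 20 -> keep
  v7 WRITE b 29 -> keep
  v8 WRITE a 17 -> skip
  v9 WRITE b 57 -> drop (> snap)
  v10 WRITE a 36 -> skip
  v11 WRITE c 48 -> skip
  v12 WRITE b 33 -> drop (> snap)
  v13 WRITE a 65 -> skip
  v14 WRITE c 32 -> skip
  v15 WRITE b 91 -> drop (> snap)
  v16 WRITE c 62 -> skip
  v17 WRITE a 72 -> skip
  v18 WRITE c 88 -> skip
  v19 WRITE b 76 -> drop (> snap)
  v20 WRITE c 33 -> skip
  v21 WRITE b 17 -> drop (> snap)
  v22 WRITE a 37 -> skip
Collected: [(1, 37), (3, 78), (6, 20), (7, 29)]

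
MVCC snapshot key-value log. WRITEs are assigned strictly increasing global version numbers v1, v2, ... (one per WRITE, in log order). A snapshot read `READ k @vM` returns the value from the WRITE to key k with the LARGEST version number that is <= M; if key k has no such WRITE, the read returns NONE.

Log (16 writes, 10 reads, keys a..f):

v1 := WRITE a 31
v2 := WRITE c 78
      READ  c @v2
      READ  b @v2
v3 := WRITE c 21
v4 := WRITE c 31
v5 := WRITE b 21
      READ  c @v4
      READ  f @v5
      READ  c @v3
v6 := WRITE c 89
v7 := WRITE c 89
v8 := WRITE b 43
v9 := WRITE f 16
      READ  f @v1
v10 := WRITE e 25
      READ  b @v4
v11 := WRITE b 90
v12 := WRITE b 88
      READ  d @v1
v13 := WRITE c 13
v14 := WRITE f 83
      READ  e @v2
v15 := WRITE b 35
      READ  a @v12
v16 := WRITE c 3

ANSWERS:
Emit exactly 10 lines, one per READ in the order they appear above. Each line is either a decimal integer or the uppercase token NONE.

v1: WRITE a=31  (a history now [(1, 31)])
v2: WRITE c=78  (c history now [(2, 78)])
READ c @v2: history=[(2, 78)] -> pick v2 -> 78
READ b @v2: history=[] -> no version <= 2 -> NONE
v3: WRITE c=21  (c history now [(2, 78), (3, 21)])
v4: WRITE c=31  (c history now [(2, 78), (3, 21), (4, 31)])
v5: WRITE b=21  (b history now [(5, 21)])
READ c @v4: history=[(2, 78), (3, 21), (4, 31)] -> pick v4 -> 31
READ f @v5: history=[] -> no version <= 5 -> NONE
READ c @v3: history=[(2, 78), (3, 21), (4, 31)] -> pick v3 -> 21
v6: WRITE c=89  (c history now [(2, 78), (3, 21), (4, 31), (6, 89)])
v7: WRITE c=89  (c history now [(2, 78), (3, 21), (4, 31), (6, 89), (7, 89)])
v8: WRITE b=43  (b history now [(5, 21), (8, 43)])
v9: WRITE f=16  (f history now [(9, 16)])
READ f @v1: history=[(9, 16)] -> no version <= 1 -> NONE
v10: WRITE e=25  (e history now [(10, 25)])
READ b @v4: history=[(5, 21), (8, 43)] -> no version <= 4 -> NONE
v11: WRITE b=90  (b history now [(5, 21), (8, 43), (11, 90)])
v12: WRITE b=88  (b history now [(5, 21), (8, 43), (11, 90), (12, 88)])
READ d @v1: history=[] -> no version <= 1 -> NONE
v13: WRITE c=13  (c history now [(2, 78), (3, 21), (4, 31), (6, 89), (7, 89), (13, 13)])
v14: WRITE f=83  (f history now [(9, 16), (14, 83)])
READ e @v2: history=[(10, 25)] -> no version <= 2 -> NONE
v15: WRITE b=35  (b history now [(5, 21), (8, 43), (11, 90), (12, 88), (15, 35)])
READ a @v12: history=[(1, 31)] -> pick v1 -> 31
v16: WRITE c=3  (c history now [(2, 78), (3, 21), (4, 31), (6, 89), (7, 89), (13, 13), (16, 3)])

Answer: 78
NONE
31
NONE
21
NONE
NONE
NONE
NONE
31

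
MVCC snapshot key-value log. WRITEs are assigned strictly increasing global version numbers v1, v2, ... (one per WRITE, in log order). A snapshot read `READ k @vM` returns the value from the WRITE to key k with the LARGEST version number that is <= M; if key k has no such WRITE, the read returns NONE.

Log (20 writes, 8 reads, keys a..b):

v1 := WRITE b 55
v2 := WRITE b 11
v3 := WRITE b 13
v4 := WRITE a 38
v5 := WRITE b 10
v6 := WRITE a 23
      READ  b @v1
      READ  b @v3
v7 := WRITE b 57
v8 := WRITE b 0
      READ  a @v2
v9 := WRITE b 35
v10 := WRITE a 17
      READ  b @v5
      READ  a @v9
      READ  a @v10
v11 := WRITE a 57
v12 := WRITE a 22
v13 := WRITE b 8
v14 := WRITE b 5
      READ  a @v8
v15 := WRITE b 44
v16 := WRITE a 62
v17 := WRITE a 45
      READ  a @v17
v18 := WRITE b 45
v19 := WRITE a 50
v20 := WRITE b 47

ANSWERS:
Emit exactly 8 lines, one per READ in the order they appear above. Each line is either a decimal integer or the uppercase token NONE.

v1: WRITE b=55  (b history now [(1, 55)])
v2: WRITE b=11  (b history now [(1, 55), (2, 11)])
v3: WRITE b=13  (b history now [(1, 55), (2, 11), (3, 13)])
v4: WRITE a=38  (a history now [(4, 38)])
v5: WRITE b=10  (b history now [(1, 55), (2, 11), (3, 13), (5, 10)])
v6: WRITE a=23  (a history now [(4, 38), (6, 23)])
READ b @v1: history=[(1, 55), (2, 11), (3, 13), (5, 10)] -> pick v1 -> 55
READ b @v3: history=[(1, 55), (2, 11), (3, 13), (5, 10)] -> pick v3 -> 13
v7: WRITE b=57  (b history now [(1, 55), (2, 11), (3, 13), (5, 10), (7, 57)])
v8: WRITE b=0  (b history now [(1, 55), (2, 11), (3, 13), (5, 10), (7, 57), (8, 0)])
READ a @v2: history=[(4, 38), (6, 23)] -> no version <= 2 -> NONE
v9: WRITE b=35  (b history now [(1, 55), (2, 11), (3, 13), (5, 10), (7, 57), (8, 0), (9, 35)])
v10: WRITE a=17  (a history now [(4, 38), (6, 23), (10, 17)])
READ b @v5: history=[(1, 55), (2, 11), (3, 13), (5, 10), (7, 57), (8, 0), (9, 35)] -> pick v5 -> 10
READ a @v9: history=[(4, 38), (6, 23), (10, 17)] -> pick v6 -> 23
READ a @v10: history=[(4, 38), (6, 23), (10, 17)] -> pick v10 -> 17
v11: WRITE a=57  (a history now [(4, 38), (6, 23), (10, 17), (11, 57)])
v12: WRITE a=22  (a history now [(4, 38), (6, 23), (10, 17), (11, 57), (12, 22)])
v13: WRITE b=8  (b history now [(1, 55), (2, 11), (3, 13), (5, 10), (7, 57), (8, 0), (9, 35), (13, 8)])
v14: WRITE b=5  (b history now [(1, 55), (2, 11), (3, 13), (5, 10), (7, 57), (8, 0), (9, 35), (13, 8), (14, 5)])
READ a @v8: history=[(4, 38), (6, 23), (10, 17), (11, 57), (12, 22)] -> pick v6 -> 23
v15: WRITE b=44  (b history now [(1, 55), (2, 11), (3, 13), (5, 10), (7, 57), (8, 0), (9, 35), (13, 8), (14, 5), (15, 44)])
v16: WRITE a=62  (a history now [(4, 38), (6, 23), (10, 17), (11, 57), (12, 22), (16, 62)])
v17: WRITE a=45  (a history now [(4, 38), (6, 23), (10, 17), (11, 57), (12, 22), (16, 62), (17, 45)])
READ a @v17: history=[(4, 38), (6, 23), (10, 17), (11, 57), (12, 22), (16, 62), (17, 45)] -> pick v17 -> 45
v18: WRITE b=45  (b history now [(1, 55), (2, 11), (3, 13), (5, 10), (7, 57), (8, 0), (9, 35), (13, 8), (14, 5), (15, 44), (18, 45)])
v19: WRITE a=50  (a history now [(4, 38), (6, 23), (10, 17), (11, 57), (12, 22), (16, 62), (17, 45), (19, 50)])
v20: WRITE b=47  (b history now [(1, 55), (2, 11), (3, 13), (5, 10), (7, 57), (8, 0), (9, 35), (13, 8), (14, 5), (15, 44), (18, 45), (20, 47)])

Answer: 55
13
NONE
10
23
17
23
45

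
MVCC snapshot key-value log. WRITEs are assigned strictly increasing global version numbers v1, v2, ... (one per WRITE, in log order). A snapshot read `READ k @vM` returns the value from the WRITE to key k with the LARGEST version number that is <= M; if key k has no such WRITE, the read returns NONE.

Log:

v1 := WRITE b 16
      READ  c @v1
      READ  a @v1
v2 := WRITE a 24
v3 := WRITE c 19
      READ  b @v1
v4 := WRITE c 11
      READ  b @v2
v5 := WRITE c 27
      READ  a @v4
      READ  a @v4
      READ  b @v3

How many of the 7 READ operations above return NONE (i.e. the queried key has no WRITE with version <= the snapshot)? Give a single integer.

Answer: 2

Derivation:
v1: WRITE b=16  (b history now [(1, 16)])
READ c @v1: history=[] -> no version <= 1 -> NONE
READ a @v1: history=[] -> no version <= 1 -> NONE
v2: WRITE a=24  (a history now [(2, 24)])
v3: WRITE c=19  (c history now [(3, 19)])
READ b @v1: history=[(1, 16)] -> pick v1 -> 16
v4: WRITE c=11  (c history now [(3, 19), (4, 11)])
READ b @v2: history=[(1, 16)] -> pick v1 -> 16
v5: WRITE c=27  (c history now [(3, 19), (4, 11), (5, 27)])
READ a @v4: history=[(2, 24)] -> pick v2 -> 24
READ a @v4: history=[(2, 24)] -> pick v2 -> 24
READ b @v3: history=[(1, 16)] -> pick v1 -> 16
Read results in order: ['NONE', 'NONE', '16', '16', '24', '24', '16']
NONE count = 2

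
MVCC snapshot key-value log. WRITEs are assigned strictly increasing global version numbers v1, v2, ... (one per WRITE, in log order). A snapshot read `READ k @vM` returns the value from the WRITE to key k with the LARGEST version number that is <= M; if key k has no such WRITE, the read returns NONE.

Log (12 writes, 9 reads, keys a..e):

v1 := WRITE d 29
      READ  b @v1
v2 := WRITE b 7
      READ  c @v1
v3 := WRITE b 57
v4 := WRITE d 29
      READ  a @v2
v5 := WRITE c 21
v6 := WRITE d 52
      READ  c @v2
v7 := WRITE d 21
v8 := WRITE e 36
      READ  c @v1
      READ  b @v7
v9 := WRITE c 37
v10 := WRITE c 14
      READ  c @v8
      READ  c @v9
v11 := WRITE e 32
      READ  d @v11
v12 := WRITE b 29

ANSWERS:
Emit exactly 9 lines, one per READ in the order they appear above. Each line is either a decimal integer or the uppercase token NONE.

v1: WRITE d=29  (d history now [(1, 29)])
READ b @v1: history=[] -> no version <= 1 -> NONE
v2: WRITE b=7  (b history now [(2, 7)])
READ c @v1: history=[] -> no version <= 1 -> NONE
v3: WRITE b=57  (b history now [(2, 7), (3, 57)])
v4: WRITE d=29  (d history now [(1, 29), (4, 29)])
READ a @v2: history=[] -> no version <= 2 -> NONE
v5: WRITE c=21  (c history now [(5, 21)])
v6: WRITE d=52  (d history now [(1, 29), (4, 29), (6, 52)])
READ c @v2: history=[(5, 21)] -> no version <= 2 -> NONE
v7: WRITE d=21  (d history now [(1, 29), (4, 29), (6, 52), (7, 21)])
v8: WRITE e=36  (e history now [(8, 36)])
READ c @v1: history=[(5, 21)] -> no version <= 1 -> NONE
READ b @v7: history=[(2, 7), (3, 57)] -> pick v3 -> 57
v9: WRITE c=37  (c history now [(5, 21), (9, 37)])
v10: WRITE c=14  (c history now [(5, 21), (9, 37), (10, 14)])
READ c @v8: history=[(5, 21), (9, 37), (10, 14)] -> pick v5 -> 21
READ c @v9: history=[(5, 21), (9, 37), (10, 14)] -> pick v9 -> 37
v11: WRITE e=32  (e history now [(8, 36), (11, 32)])
READ d @v11: history=[(1, 29), (4, 29), (6, 52), (7, 21)] -> pick v7 -> 21
v12: WRITE b=29  (b history now [(2, 7), (3, 57), (12, 29)])

Answer: NONE
NONE
NONE
NONE
NONE
57
21
37
21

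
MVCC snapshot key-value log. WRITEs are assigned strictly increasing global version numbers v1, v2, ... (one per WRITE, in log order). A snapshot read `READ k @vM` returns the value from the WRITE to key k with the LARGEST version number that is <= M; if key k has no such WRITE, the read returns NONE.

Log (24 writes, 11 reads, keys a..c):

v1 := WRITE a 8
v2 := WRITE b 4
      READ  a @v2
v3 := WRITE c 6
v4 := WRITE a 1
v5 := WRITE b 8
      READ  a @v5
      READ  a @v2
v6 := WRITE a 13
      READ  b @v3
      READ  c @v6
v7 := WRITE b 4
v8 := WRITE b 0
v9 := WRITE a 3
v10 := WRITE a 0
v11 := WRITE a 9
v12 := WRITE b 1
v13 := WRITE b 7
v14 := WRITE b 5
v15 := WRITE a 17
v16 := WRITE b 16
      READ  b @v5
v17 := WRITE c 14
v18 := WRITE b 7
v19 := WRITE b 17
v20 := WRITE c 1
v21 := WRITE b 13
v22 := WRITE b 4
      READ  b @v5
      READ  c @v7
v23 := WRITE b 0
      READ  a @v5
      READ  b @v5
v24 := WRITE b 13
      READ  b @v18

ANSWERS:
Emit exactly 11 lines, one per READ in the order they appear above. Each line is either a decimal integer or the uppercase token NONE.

v1: WRITE a=8  (a history now [(1, 8)])
v2: WRITE b=4  (b history now [(2, 4)])
READ a @v2: history=[(1, 8)] -> pick v1 -> 8
v3: WRITE c=6  (c history now [(3, 6)])
v4: WRITE a=1  (a history now [(1, 8), (4, 1)])
v5: WRITE b=8  (b history now [(2, 4), (5, 8)])
READ a @v5: history=[(1, 8), (4, 1)] -> pick v4 -> 1
READ a @v2: history=[(1, 8), (4, 1)] -> pick v1 -> 8
v6: WRITE a=13  (a history now [(1, 8), (4, 1), (6, 13)])
READ b @v3: history=[(2, 4), (5, 8)] -> pick v2 -> 4
READ c @v6: history=[(3, 6)] -> pick v3 -> 6
v7: WRITE b=4  (b history now [(2, 4), (5, 8), (7, 4)])
v8: WRITE b=0  (b history now [(2, 4), (5, 8), (7, 4), (8, 0)])
v9: WRITE a=3  (a history now [(1, 8), (4, 1), (6, 13), (9, 3)])
v10: WRITE a=0  (a history now [(1, 8), (4, 1), (6, 13), (9, 3), (10, 0)])
v11: WRITE a=9  (a history now [(1, 8), (4, 1), (6, 13), (9, 3), (10, 0), (11, 9)])
v12: WRITE b=1  (b history now [(2, 4), (5, 8), (7, 4), (8, 0), (12, 1)])
v13: WRITE b=7  (b history now [(2, 4), (5, 8), (7, 4), (8, 0), (12, 1), (13, 7)])
v14: WRITE b=5  (b history now [(2, 4), (5, 8), (7, 4), (8, 0), (12, 1), (13, 7), (14, 5)])
v15: WRITE a=17  (a history now [(1, 8), (4, 1), (6, 13), (9, 3), (10, 0), (11, 9), (15, 17)])
v16: WRITE b=16  (b history now [(2, 4), (5, 8), (7, 4), (8, 0), (12, 1), (13, 7), (14, 5), (16, 16)])
READ b @v5: history=[(2, 4), (5, 8), (7, 4), (8, 0), (12, 1), (13, 7), (14, 5), (16, 16)] -> pick v5 -> 8
v17: WRITE c=14  (c history now [(3, 6), (17, 14)])
v18: WRITE b=7  (b history now [(2, 4), (5, 8), (7, 4), (8, 0), (12, 1), (13, 7), (14, 5), (16, 16), (18, 7)])
v19: WRITE b=17  (b history now [(2, 4), (5, 8), (7, 4), (8, 0), (12, 1), (13, 7), (14, 5), (16, 16), (18, 7), (19, 17)])
v20: WRITE c=1  (c history now [(3, 6), (17, 14), (20, 1)])
v21: WRITE b=13  (b history now [(2, 4), (5, 8), (7, 4), (8, 0), (12, 1), (13, 7), (14, 5), (16, 16), (18, 7), (19, 17), (21, 13)])
v22: WRITE b=4  (b history now [(2, 4), (5, 8), (7, 4), (8, 0), (12, 1), (13, 7), (14, 5), (16, 16), (18, 7), (19, 17), (21, 13), (22, 4)])
READ b @v5: history=[(2, 4), (5, 8), (7, 4), (8, 0), (12, 1), (13, 7), (14, 5), (16, 16), (18, 7), (19, 17), (21, 13), (22, 4)] -> pick v5 -> 8
READ c @v7: history=[(3, 6), (17, 14), (20, 1)] -> pick v3 -> 6
v23: WRITE b=0  (b history now [(2, 4), (5, 8), (7, 4), (8, 0), (12, 1), (13, 7), (14, 5), (16, 16), (18, 7), (19, 17), (21, 13), (22, 4), (23, 0)])
READ a @v5: history=[(1, 8), (4, 1), (6, 13), (9, 3), (10, 0), (11, 9), (15, 17)] -> pick v4 -> 1
READ b @v5: history=[(2, 4), (5, 8), (7, 4), (8, 0), (12, 1), (13, 7), (14, 5), (16, 16), (18, 7), (19, 17), (21, 13), (22, 4), (23, 0)] -> pick v5 -> 8
v24: WRITE b=13  (b history now [(2, 4), (5, 8), (7, 4), (8, 0), (12, 1), (13, 7), (14, 5), (16, 16), (18, 7), (19, 17), (21, 13), (22, 4), (23, 0), (24, 13)])
READ b @v18: history=[(2, 4), (5, 8), (7, 4), (8, 0), (12, 1), (13, 7), (14, 5), (16, 16), (18, 7), (19, 17), (21, 13), (22, 4), (23, 0), (24, 13)] -> pick v18 -> 7

Answer: 8
1
8
4
6
8
8
6
1
8
7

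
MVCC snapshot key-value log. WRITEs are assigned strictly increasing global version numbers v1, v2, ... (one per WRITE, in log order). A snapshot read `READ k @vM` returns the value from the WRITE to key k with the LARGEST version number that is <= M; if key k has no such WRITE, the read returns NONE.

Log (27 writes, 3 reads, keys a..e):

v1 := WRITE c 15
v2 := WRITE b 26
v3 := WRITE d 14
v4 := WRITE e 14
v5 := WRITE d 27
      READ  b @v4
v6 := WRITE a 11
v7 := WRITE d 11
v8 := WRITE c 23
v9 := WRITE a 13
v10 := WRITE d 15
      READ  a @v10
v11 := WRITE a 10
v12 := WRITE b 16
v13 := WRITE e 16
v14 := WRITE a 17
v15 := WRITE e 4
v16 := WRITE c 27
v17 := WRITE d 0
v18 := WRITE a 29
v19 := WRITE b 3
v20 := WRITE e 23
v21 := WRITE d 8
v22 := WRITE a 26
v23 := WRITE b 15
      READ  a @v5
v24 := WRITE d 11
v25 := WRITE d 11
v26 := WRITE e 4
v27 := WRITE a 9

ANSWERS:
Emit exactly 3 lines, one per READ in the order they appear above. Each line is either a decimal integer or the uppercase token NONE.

Answer: 26
13
NONE

Derivation:
v1: WRITE c=15  (c history now [(1, 15)])
v2: WRITE b=26  (b history now [(2, 26)])
v3: WRITE d=14  (d history now [(3, 14)])
v4: WRITE e=14  (e history now [(4, 14)])
v5: WRITE d=27  (d history now [(3, 14), (5, 27)])
READ b @v4: history=[(2, 26)] -> pick v2 -> 26
v6: WRITE a=11  (a history now [(6, 11)])
v7: WRITE d=11  (d history now [(3, 14), (5, 27), (7, 11)])
v8: WRITE c=23  (c history now [(1, 15), (8, 23)])
v9: WRITE a=13  (a history now [(6, 11), (9, 13)])
v10: WRITE d=15  (d history now [(3, 14), (5, 27), (7, 11), (10, 15)])
READ a @v10: history=[(6, 11), (9, 13)] -> pick v9 -> 13
v11: WRITE a=10  (a history now [(6, 11), (9, 13), (11, 10)])
v12: WRITE b=16  (b history now [(2, 26), (12, 16)])
v13: WRITE e=16  (e history now [(4, 14), (13, 16)])
v14: WRITE a=17  (a history now [(6, 11), (9, 13), (11, 10), (14, 17)])
v15: WRITE e=4  (e history now [(4, 14), (13, 16), (15, 4)])
v16: WRITE c=27  (c history now [(1, 15), (8, 23), (16, 27)])
v17: WRITE d=0  (d history now [(3, 14), (5, 27), (7, 11), (10, 15), (17, 0)])
v18: WRITE a=29  (a history now [(6, 11), (9, 13), (11, 10), (14, 17), (18, 29)])
v19: WRITE b=3  (b history now [(2, 26), (12, 16), (19, 3)])
v20: WRITE e=23  (e history now [(4, 14), (13, 16), (15, 4), (20, 23)])
v21: WRITE d=8  (d history now [(3, 14), (5, 27), (7, 11), (10, 15), (17, 0), (21, 8)])
v22: WRITE a=26  (a history now [(6, 11), (9, 13), (11, 10), (14, 17), (18, 29), (22, 26)])
v23: WRITE b=15  (b history now [(2, 26), (12, 16), (19, 3), (23, 15)])
READ a @v5: history=[(6, 11), (9, 13), (11, 10), (14, 17), (18, 29), (22, 26)] -> no version <= 5 -> NONE
v24: WRITE d=11  (d history now [(3, 14), (5, 27), (7, 11), (10, 15), (17, 0), (21, 8), (24, 11)])
v25: WRITE d=11  (d history now [(3, 14), (5, 27), (7, 11), (10, 15), (17, 0), (21, 8), (24, 11), (25, 11)])
v26: WRITE e=4  (e history now [(4, 14), (13, 16), (15, 4), (20, 23), (26, 4)])
v27: WRITE a=9  (a history now [(6, 11), (9, 13), (11, 10), (14, 17), (18, 29), (22, 26), (27, 9)])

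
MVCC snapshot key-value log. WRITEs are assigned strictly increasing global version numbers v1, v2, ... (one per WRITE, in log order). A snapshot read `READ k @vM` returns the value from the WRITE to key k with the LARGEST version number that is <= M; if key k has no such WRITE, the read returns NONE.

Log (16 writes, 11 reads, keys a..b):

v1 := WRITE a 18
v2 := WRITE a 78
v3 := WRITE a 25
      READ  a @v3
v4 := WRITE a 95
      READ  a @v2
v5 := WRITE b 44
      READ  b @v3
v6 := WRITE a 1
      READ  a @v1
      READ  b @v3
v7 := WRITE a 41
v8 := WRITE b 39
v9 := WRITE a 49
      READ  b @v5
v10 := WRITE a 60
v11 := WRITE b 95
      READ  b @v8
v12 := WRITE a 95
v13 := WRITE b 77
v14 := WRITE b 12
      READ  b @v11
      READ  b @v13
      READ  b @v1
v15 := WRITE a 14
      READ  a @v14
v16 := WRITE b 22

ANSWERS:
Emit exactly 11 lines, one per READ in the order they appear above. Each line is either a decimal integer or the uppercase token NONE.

v1: WRITE a=18  (a history now [(1, 18)])
v2: WRITE a=78  (a history now [(1, 18), (2, 78)])
v3: WRITE a=25  (a history now [(1, 18), (2, 78), (3, 25)])
READ a @v3: history=[(1, 18), (2, 78), (3, 25)] -> pick v3 -> 25
v4: WRITE a=95  (a history now [(1, 18), (2, 78), (3, 25), (4, 95)])
READ a @v2: history=[(1, 18), (2, 78), (3, 25), (4, 95)] -> pick v2 -> 78
v5: WRITE b=44  (b history now [(5, 44)])
READ b @v3: history=[(5, 44)] -> no version <= 3 -> NONE
v6: WRITE a=1  (a history now [(1, 18), (2, 78), (3, 25), (4, 95), (6, 1)])
READ a @v1: history=[(1, 18), (2, 78), (3, 25), (4, 95), (6, 1)] -> pick v1 -> 18
READ b @v3: history=[(5, 44)] -> no version <= 3 -> NONE
v7: WRITE a=41  (a history now [(1, 18), (2, 78), (3, 25), (4, 95), (6, 1), (7, 41)])
v8: WRITE b=39  (b history now [(5, 44), (8, 39)])
v9: WRITE a=49  (a history now [(1, 18), (2, 78), (3, 25), (4, 95), (6, 1), (7, 41), (9, 49)])
READ b @v5: history=[(5, 44), (8, 39)] -> pick v5 -> 44
v10: WRITE a=60  (a history now [(1, 18), (2, 78), (3, 25), (4, 95), (6, 1), (7, 41), (9, 49), (10, 60)])
v11: WRITE b=95  (b history now [(5, 44), (8, 39), (11, 95)])
READ b @v8: history=[(5, 44), (8, 39), (11, 95)] -> pick v8 -> 39
v12: WRITE a=95  (a history now [(1, 18), (2, 78), (3, 25), (4, 95), (6, 1), (7, 41), (9, 49), (10, 60), (12, 95)])
v13: WRITE b=77  (b history now [(5, 44), (8, 39), (11, 95), (13, 77)])
v14: WRITE b=12  (b history now [(5, 44), (8, 39), (11, 95), (13, 77), (14, 12)])
READ b @v11: history=[(5, 44), (8, 39), (11, 95), (13, 77), (14, 12)] -> pick v11 -> 95
READ b @v13: history=[(5, 44), (8, 39), (11, 95), (13, 77), (14, 12)] -> pick v13 -> 77
READ b @v1: history=[(5, 44), (8, 39), (11, 95), (13, 77), (14, 12)] -> no version <= 1 -> NONE
v15: WRITE a=14  (a history now [(1, 18), (2, 78), (3, 25), (4, 95), (6, 1), (7, 41), (9, 49), (10, 60), (12, 95), (15, 14)])
READ a @v14: history=[(1, 18), (2, 78), (3, 25), (4, 95), (6, 1), (7, 41), (9, 49), (10, 60), (12, 95), (15, 14)] -> pick v12 -> 95
v16: WRITE b=22  (b history now [(5, 44), (8, 39), (11, 95), (13, 77), (14, 12), (16, 22)])

Answer: 25
78
NONE
18
NONE
44
39
95
77
NONE
95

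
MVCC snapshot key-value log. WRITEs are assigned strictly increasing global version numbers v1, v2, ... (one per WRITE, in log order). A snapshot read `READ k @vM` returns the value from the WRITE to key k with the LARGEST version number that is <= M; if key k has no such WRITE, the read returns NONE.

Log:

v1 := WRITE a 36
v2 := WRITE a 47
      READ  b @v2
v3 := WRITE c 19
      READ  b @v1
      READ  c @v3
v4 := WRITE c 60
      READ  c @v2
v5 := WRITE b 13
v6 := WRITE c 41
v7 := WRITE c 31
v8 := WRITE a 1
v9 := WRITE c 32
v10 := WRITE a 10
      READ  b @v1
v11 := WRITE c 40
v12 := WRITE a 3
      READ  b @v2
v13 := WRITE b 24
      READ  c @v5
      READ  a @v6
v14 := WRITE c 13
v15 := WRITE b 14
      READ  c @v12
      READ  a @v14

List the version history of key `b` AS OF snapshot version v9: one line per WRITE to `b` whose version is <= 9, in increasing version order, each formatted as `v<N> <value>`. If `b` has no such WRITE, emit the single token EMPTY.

Scan writes for key=b with version <= 9:
  v1 WRITE a 36 -> skip
  v2 WRITE a 47 -> skip
  v3 WRITE c 19 -> skip
  v4 WRITE c 60 -> skip
  v5 WRITE b 13 -> keep
  v6 WRITE c 41 -> skip
  v7 WRITE c 31 -> skip
  v8 WRITE a 1 -> skip
  v9 WRITE c 32 -> skip
  v10 WRITE a 10 -> skip
  v11 WRITE c 40 -> skip
  v12 WRITE a 3 -> skip
  v13 WRITE b 24 -> drop (> snap)
  v14 WRITE c 13 -> skip
  v15 WRITE b 14 -> drop (> snap)
Collected: [(5, 13)]

Answer: v5 13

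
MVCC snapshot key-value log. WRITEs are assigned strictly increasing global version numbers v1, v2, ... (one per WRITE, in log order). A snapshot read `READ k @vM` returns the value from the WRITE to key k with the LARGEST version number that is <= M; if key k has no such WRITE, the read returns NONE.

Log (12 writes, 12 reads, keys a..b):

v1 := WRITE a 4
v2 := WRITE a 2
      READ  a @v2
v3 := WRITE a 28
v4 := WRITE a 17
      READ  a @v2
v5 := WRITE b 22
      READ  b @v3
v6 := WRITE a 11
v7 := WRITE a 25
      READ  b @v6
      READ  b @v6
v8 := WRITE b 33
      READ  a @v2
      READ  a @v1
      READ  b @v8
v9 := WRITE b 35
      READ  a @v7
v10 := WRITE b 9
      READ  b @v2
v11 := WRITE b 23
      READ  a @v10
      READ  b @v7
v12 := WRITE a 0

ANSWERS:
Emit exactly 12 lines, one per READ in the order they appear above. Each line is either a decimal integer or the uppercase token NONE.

v1: WRITE a=4  (a history now [(1, 4)])
v2: WRITE a=2  (a history now [(1, 4), (2, 2)])
READ a @v2: history=[(1, 4), (2, 2)] -> pick v2 -> 2
v3: WRITE a=28  (a history now [(1, 4), (2, 2), (3, 28)])
v4: WRITE a=17  (a history now [(1, 4), (2, 2), (3, 28), (4, 17)])
READ a @v2: history=[(1, 4), (2, 2), (3, 28), (4, 17)] -> pick v2 -> 2
v5: WRITE b=22  (b history now [(5, 22)])
READ b @v3: history=[(5, 22)] -> no version <= 3 -> NONE
v6: WRITE a=11  (a history now [(1, 4), (2, 2), (3, 28), (4, 17), (6, 11)])
v7: WRITE a=25  (a history now [(1, 4), (2, 2), (3, 28), (4, 17), (6, 11), (7, 25)])
READ b @v6: history=[(5, 22)] -> pick v5 -> 22
READ b @v6: history=[(5, 22)] -> pick v5 -> 22
v8: WRITE b=33  (b history now [(5, 22), (8, 33)])
READ a @v2: history=[(1, 4), (2, 2), (3, 28), (4, 17), (6, 11), (7, 25)] -> pick v2 -> 2
READ a @v1: history=[(1, 4), (2, 2), (3, 28), (4, 17), (6, 11), (7, 25)] -> pick v1 -> 4
READ b @v8: history=[(5, 22), (8, 33)] -> pick v8 -> 33
v9: WRITE b=35  (b history now [(5, 22), (8, 33), (9, 35)])
READ a @v7: history=[(1, 4), (2, 2), (3, 28), (4, 17), (6, 11), (7, 25)] -> pick v7 -> 25
v10: WRITE b=9  (b history now [(5, 22), (8, 33), (9, 35), (10, 9)])
READ b @v2: history=[(5, 22), (8, 33), (9, 35), (10, 9)] -> no version <= 2 -> NONE
v11: WRITE b=23  (b history now [(5, 22), (8, 33), (9, 35), (10, 9), (11, 23)])
READ a @v10: history=[(1, 4), (2, 2), (3, 28), (4, 17), (6, 11), (7, 25)] -> pick v7 -> 25
READ b @v7: history=[(5, 22), (8, 33), (9, 35), (10, 9), (11, 23)] -> pick v5 -> 22
v12: WRITE a=0  (a history now [(1, 4), (2, 2), (3, 28), (4, 17), (6, 11), (7, 25), (12, 0)])

Answer: 2
2
NONE
22
22
2
4
33
25
NONE
25
22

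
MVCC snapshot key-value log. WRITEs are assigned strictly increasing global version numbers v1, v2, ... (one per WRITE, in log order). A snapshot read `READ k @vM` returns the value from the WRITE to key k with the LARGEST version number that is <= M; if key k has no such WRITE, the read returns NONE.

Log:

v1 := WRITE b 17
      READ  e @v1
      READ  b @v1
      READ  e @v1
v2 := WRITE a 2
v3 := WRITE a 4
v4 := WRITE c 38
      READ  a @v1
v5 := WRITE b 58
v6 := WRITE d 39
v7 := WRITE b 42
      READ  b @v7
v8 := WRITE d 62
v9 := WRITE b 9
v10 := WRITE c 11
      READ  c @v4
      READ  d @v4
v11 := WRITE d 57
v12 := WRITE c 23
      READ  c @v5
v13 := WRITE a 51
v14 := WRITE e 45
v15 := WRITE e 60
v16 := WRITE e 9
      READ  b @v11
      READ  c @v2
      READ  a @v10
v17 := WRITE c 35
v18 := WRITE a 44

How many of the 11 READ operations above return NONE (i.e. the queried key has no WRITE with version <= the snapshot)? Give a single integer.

v1: WRITE b=17  (b history now [(1, 17)])
READ e @v1: history=[] -> no version <= 1 -> NONE
READ b @v1: history=[(1, 17)] -> pick v1 -> 17
READ e @v1: history=[] -> no version <= 1 -> NONE
v2: WRITE a=2  (a history now [(2, 2)])
v3: WRITE a=4  (a history now [(2, 2), (3, 4)])
v4: WRITE c=38  (c history now [(4, 38)])
READ a @v1: history=[(2, 2), (3, 4)] -> no version <= 1 -> NONE
v5: WRITE b=58  (b history now [(1, 17), (5, 58)])
v6: WRITE d=39  (d history now [(6, 39)])
v7: WRITE b=42  (b history now [(1, 17), (5, 58), (7, 42)])
READ b @v7: history=[(1, 17), (5, 58), (7, 42)] -> pick v7 -> 42
v8: WRITE d=62  (d history now [(6, 39), (8, 62)])
v9: WRITE b=9  (b history now [(1, 17), (5, 58), (7, 42), (9, 9)])
v10: WRITE c=11  (c history now [(4, 38), (10, 11)])
READ c @v4: history=[(4, 38), (10, 11)] -> pick v4 -> 38
READ d @v4: history=[(6, 39), (8, 62)] -> no version <= 4 -> NONE
v11: WRITE d=57  (d history now [(6, 39), (8, 62), (11, 57)])
v12: WRITE c=23  (c history now [(4, 38), (10, 11), (12, 23)])
READ c @v5: history=[(4, 38), (10, 11), (12, 23)] -> pick v4 -> 38
v13: WRITE a=51  (a history now [(2, 2), (3, 4), (13, 51)])
v14: WRITE e=45  (e history now [(14, 45)])
v15: WRITE e=60  (e history now [(14, 45), (15, 60)])
v16: WRITE e=9  (e history now [(14, 45), (15, 60), (16, 9)])
READ b @v11: history=[(1, 17), (5, 58), (7, 42), (9, 9)] -> pick v9 -> 9
READ c @v2: history=[(4, 38), (10, 11), (12, 23)] -> no version <= 2 -> NONE
READ a @v10: history=[(2, 2), (3, 4), (13, 51)] -> pick v3 -> 4
v17: WRITE c=35  (c history now [(4, 38), (10, 11), (12, 23), (17, 35)])
v18: WRITE a=44  (a history now [(2, 2), (3, 4), (13, 51), (18, 44)])
Read results in order: ['NONE', '17', 'NONE', 'NONE', '42', '38', 'NONE', '38', '9', 'NONE', '4']
NONE count = 5

Answer: 5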